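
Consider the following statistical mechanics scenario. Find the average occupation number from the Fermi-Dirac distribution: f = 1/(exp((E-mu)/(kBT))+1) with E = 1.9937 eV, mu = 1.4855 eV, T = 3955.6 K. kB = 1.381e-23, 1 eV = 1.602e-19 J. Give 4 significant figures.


Step 1: (E - mu) = 1.9937 - 1.4855 = 0.5082 eV
Step 2: Convert: (E-mu)*eV = 8.141e-20 J
Step 3: x = (E-mu)*eV/(kB*T) = 1.49
Step 4: f = 1/(exp(1.49)+1) = 0.1839

0.1839


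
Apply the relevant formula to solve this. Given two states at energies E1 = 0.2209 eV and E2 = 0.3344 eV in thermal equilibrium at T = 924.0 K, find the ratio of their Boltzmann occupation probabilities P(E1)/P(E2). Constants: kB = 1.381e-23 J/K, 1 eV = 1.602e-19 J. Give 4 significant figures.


Step 1: Compute energy difference dE = E1 - E2 = 0.2209 - 0.3344 = -0.1135 eV
Step 2: Convert to Joules: dE_J = -0.1135 * 1.602e-19 = -1.818e-20 J
Step 3: Compute exponent = -dE_J / (kB * T) = -(-1.818e-20) / (1.381e-23 * 924.0) = 1.425
Step 4: P(E1)/P(E2) = exp(1.425) = 4.158

4.158


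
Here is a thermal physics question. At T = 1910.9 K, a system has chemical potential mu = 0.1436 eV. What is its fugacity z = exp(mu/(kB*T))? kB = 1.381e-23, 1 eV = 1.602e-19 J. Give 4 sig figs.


Step 1: Convert mu to Joules: 0.1436*1.602e-19 = 2.3e-20 J
Step 2: kB*T = 1.381e-23*1910.9 = 2.639e-20 J
Step 3: mu/(kB*T) = 0.8717
Step 4: z = exp(0.8717) = 2.391

2.391


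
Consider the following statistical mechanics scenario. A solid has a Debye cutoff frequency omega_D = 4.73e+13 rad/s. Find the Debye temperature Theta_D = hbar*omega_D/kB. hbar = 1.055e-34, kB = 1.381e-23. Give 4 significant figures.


Step 1: hbar*omega_D = 1.055e-34 * 4.73e+13 = 4.99e-21 J
Step 2: Theta_D = 4.99e-21 / 1.381e-23
Step 3: Theta_D = 361.3 K

361.3


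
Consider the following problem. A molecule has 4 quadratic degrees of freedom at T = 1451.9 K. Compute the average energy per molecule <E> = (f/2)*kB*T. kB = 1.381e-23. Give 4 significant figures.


Step 1: f/2 = 4/2 = 2
Step 2: kB*T = 1.381e-23 * 1451.9 = 2.005e-20
Step 3: <E> = 2 * 2.005e-20 = 4.01e-20 J

4.01e-20


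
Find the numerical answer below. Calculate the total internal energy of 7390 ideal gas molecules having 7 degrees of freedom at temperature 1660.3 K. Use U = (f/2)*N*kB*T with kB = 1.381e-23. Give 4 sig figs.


Step 1: f/2 = 7/2 = 3.5
Step 2: N*kB*T = 7390*1.381e-23*1660.3 = 1.694e-16
Step 3: U = 3.5 * 1.694e-16 = 5.931e-16 J

5.931e-16


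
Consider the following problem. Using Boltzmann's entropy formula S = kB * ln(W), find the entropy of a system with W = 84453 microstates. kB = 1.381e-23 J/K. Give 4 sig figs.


Step 1: ln(W) = ln(84453) = 11.34
Step 2: S = kB * ln(W) = 1.381e-23 * 11.34
Step 3: S = 1.567e-22 J/K

1.567e-22


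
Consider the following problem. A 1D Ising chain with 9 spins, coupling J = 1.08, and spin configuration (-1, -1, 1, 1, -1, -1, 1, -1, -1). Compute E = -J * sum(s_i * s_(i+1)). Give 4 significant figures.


Step 1: Nearest-neighbor products: 1, -1, 1, -1, 1, -1, -1, 1
Step 2: Sum of products = 0
Step 3: E = -1.08 * 0 = 0

0


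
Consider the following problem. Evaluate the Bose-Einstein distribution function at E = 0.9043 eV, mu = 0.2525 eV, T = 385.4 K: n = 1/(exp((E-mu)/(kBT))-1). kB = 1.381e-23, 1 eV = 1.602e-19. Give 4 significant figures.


Step 1: (E - mu) = 0.6518 eV
Step 2: x = (E-mu)*eV/(kB*T) = 0.6518*1.602e-19/(1.381e-23*385.4) = 19.62
Step 3: exp(x) = 3.314e+08
Step 4: n = 1/(exp(x)-1) = 3.018e-09

3.018e-09


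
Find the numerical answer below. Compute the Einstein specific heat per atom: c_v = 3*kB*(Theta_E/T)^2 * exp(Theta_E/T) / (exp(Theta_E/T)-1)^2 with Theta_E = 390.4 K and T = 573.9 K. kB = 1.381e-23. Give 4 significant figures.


Step 1: x = Theta_E/T = 390.4/573.9 = 0.6803
Step 2: x^2 = 0.4628
Step 3: exp(x) = 1.974
Step 4: c_v = 3*1.381e-23*0.4628*1.974/(1.974-1)^2 = 3.987e-23

3.987e-23


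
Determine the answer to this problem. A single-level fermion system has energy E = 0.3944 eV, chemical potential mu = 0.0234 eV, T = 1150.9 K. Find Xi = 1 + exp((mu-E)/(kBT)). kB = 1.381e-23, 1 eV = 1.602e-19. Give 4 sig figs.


Step 1: (mu - E) = 0.0234 - 0.3944 = -0.371 eV
Step 2: x = (mu-E)*eV/(kB*T) = -0.371*1.602e-19/(1.381e-23*1150.9) = -3.739
Step 3: exp(x) = 0.02377
Step 4: Xi = 1 + 0.02377 = 1.024

1.024


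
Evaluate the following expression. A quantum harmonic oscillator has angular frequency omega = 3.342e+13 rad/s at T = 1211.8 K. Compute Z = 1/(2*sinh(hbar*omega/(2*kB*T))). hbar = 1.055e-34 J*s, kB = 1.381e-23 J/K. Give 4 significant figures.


Step 1: Compute x = hbar*omega/(kB*T) = 1.055e-34*3.342e+13/(1.381e-23*1211.8) = 0.2107
Step 2: x/2 = 0.1053
Step 3: sinh(x/2) = 0.1055
Step 4: Z = 1/(2*0.1055) = 4.738

4.738


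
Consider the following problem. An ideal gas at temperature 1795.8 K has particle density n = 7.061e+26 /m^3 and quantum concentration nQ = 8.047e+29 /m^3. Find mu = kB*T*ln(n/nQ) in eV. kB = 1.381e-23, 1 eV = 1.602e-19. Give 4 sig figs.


Step 1: n/nQ = 7.061e+26/8.047e+29 = 0.0008775
Step 2: ln(n/nQ) = -7.038
Step 3: mu = kB*T*ln(n/nQ) = 2.48e-20*-7.038 = -1.746e-19 J
Step 4: Convert to eV: -1.746e-19/1.602e-19 = -1.09 eV

-1.09


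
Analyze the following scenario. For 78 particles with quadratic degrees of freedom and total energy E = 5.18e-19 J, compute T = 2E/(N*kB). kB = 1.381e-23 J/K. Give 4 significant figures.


Step 1: Numerator = 2*E = 2*5.18e-19 = 1.036e-18 J
Step 2: Denominator = N*kB = 78*1.381e-23 = 1.077e-21
Step 3: T = 1.036e-18 / 1.077e-21 = 961.8 K

961.8


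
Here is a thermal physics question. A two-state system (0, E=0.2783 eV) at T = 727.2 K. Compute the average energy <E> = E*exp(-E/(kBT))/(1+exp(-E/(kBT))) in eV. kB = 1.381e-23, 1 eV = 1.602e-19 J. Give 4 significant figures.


Step 1: beta*E = 0.2783*1.602e-19/(1.381e-23*727.2) = 4.439
Step 2: exp(-beta*E) = 0.0118
Step 3: <E> = 0.2783*0.0118/(1+0.0118) = 0.003246 eV

0.003246


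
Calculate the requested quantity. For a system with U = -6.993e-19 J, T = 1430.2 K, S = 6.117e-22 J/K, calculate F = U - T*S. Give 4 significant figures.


Step 1: T*S = 1430.2 * 6.117e-22 = 8.749e-19 J
Step 2: F = U - T*S = -6.993e-19 - 8.749e-19
Step 3: F = -1.574e-18 J

-1.574e-18


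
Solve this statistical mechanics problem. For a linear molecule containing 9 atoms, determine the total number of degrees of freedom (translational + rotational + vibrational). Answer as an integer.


Step 1: Translational DOF = 3
Step 2: Rotational DOF (linear) = 2
Step 3: Vibrational DOF = 3*9 - 5 = 22
Step 4: Total = 3 + 2 + 22 = 27

27


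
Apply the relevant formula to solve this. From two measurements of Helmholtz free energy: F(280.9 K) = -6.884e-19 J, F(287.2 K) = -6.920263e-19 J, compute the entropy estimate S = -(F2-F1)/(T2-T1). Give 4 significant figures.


Step 1: dF = F2 - F1 = -6.920263e-19 - (-6.884e-19) = -3.6263e-21 J
Step 2: dT = T2 - T1 = 287.2 - 280.9 = 6.3 K
Step 3: S = -dF/dT = -(-3.6263e-21)/6.3 = 5.756e-22 J/K

5.756e-22


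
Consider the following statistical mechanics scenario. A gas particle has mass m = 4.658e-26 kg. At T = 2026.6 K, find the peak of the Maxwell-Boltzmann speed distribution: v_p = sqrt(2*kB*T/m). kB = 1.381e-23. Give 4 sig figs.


Step 1: Numerator = 2*kB*T = 2*1.381e-23*2026.6 = 5.597e-20
Step 2: Ratio = 5.597e-20 / 4.658e-26 = 1.202e+06
Step 3: v_p = sqrt(1.202e+06) = 1096 m/s

1096


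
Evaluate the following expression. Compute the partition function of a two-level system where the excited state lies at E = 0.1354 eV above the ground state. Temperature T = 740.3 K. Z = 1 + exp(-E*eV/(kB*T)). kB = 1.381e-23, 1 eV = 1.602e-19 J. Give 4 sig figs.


Step 1: Compute beta*E = E*eV/(kB*T) = 0.1354*1.602e-19/(1.381e-23*740.3) = 2.122
Step 2: exp(-beta*E) = exp(-2.122) = 0.1198
Step 3: Z = 1 + 0.1198 = 1.12

1.12


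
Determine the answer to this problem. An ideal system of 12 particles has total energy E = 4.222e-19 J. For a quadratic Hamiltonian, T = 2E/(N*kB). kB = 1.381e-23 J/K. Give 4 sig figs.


Step 1: Numerator = 2*E = 2*4.222e-19 = 8.444e-19 J
Step 2: Denominator = N*kB = 12*1.381e-23 = 1.657e-22
Step 3: T = 8.444e-19 / 1.657e-22 = 5095 K

5095


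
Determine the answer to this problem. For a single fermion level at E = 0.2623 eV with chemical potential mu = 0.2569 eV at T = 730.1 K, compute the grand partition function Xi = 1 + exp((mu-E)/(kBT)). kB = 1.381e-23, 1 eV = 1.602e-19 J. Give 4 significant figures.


Step 1: (mu - E) = 0.2569 - 0.2623 = -0.0054 eV
Step 2: x = (mu-E)*eV/(kB*T) = -0.0054*1.602e-19/(1.381e-23*730.1) = -0.0858
Step 3: exp(x) = 0.9178
Step 4: Xi = 1 + 0.9178 = 1.918

1.918


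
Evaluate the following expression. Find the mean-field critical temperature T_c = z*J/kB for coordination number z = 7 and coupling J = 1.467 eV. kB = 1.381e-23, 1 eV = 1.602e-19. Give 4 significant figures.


Step 1: z*J = 7*1.467 = 10.27 eV
Step 2: Convert to Joules: 10.27*1.602e-19 = 1.645e-18 J
Step 3: T_c = 1.645e-18 / 1.381e-23 = 1.191e+05 K

1.191e+05


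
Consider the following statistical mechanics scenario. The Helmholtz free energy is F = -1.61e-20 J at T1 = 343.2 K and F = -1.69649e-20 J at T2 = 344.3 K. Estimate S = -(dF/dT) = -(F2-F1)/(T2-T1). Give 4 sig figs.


Step 1: dF = F2 - F1 = -1.69649e-20 - (-1.61e-20) = -8.649e-22 J
Step 2: dT = T2 - T1 = 344.3 - 343.2 = 1.1 K
Step 3: S = -dF/dT = -(-8.649e-22)/1.1 = 7.863e-22 J/K

7.863e-22


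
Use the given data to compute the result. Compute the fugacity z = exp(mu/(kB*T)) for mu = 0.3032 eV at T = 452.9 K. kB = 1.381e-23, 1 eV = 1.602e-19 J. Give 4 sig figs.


Step 1: Convert mu to Joules: 0.3032*1.602e-19 = 4.857e-20 J
Step 2: kB*T = 1.381e-23*452.9 = 6.255e-21 J
Step 3: mu/(kB*T) = 7.766
Step 4: z = exp(7.766) = 2359

2359


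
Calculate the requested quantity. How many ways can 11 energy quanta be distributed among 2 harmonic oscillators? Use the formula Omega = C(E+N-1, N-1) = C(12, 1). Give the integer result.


Step 1: Use binomial coefficient C(12, 1)
Step 2: Numerator = 12! / 11!
Step 3: Denominator = 1!
Step 4: Omega = 12

12


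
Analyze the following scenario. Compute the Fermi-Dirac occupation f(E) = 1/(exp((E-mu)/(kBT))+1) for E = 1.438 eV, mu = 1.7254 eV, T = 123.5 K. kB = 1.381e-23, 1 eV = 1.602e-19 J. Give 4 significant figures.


Step 1: (E - mu) = 1.438 - 1.7254 = -0.2874 eV
Step 2: Convert: (E-mu)*eV = -4.604e-20 J
Step 3: x = (E-mu)*eV/(kB*T) = -27
Step 4: f = 1/(exp(-27)+1) = 1

1


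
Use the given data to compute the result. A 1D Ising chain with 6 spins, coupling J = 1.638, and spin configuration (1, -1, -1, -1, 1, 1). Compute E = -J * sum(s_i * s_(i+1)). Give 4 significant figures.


Step 1: Nearest-neighbor products: -1, 1, 1, -1, 1
Step 2: Sum of products = 1
Step 3: E = -1.638 * 1 = -1.638

-1.638


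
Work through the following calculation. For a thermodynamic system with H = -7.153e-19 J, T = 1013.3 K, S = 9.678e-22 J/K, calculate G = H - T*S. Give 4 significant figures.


Step 1: T*S = 1013.3 * 9.678e-22 = 9.807e-19 J
Step 2: G = H - T*S = -7.153e-19 - 9.807e-19
Step 3: G = -1.696e-18 J

-1.696e-18


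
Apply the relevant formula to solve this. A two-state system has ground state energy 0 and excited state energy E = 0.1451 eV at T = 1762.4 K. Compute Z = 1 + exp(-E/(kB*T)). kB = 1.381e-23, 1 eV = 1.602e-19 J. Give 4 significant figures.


Step 1: Compute beta*E = E*eV/(kB*T) = 0.1451*1.602e-19/(1.381e-23*1762.4) = 0.9551
Step 2: exp(-beta*E) = exp(-0.9551) = 0.3848
Step 3: Z = 1 + 0.3848 = 1.385

1.385


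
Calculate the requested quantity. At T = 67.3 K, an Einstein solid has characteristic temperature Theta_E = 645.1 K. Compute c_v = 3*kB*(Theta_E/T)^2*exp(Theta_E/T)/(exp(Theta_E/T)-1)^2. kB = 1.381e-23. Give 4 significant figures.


Step 1: x = Theta_E/T = 645.1/67.3 = 9.585
Step 2: x^2 = 91.88
Step 3: exp(x) = 1.455e+04
Step 4: c_v = 3*1.381e-23*91.88*1.455e+04/(1.455e+04-1)^2 = 2.616e-25

2.616e-25


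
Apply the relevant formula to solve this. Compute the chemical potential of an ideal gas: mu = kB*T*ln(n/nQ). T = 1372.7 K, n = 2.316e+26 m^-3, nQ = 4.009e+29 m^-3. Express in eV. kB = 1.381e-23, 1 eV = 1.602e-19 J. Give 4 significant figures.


Step 1: n/nQ = 2.316e+26/4.009e+29 = 0.0005777
Step 2: ln(n/nQ) = -7.456
Step 3: mu = kB*T*ln(n/nQ) = 1.896e-20*-7.456 = -1.414e-19 J
Step 4: Convert to eV: -1.414e-19/1.602e-19 = -0.8823 eV

-0.8823


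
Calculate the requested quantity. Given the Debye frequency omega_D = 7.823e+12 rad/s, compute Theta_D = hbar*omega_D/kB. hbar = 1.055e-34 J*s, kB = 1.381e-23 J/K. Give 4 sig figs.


Step 1: hbar*omega_D = 1.055e-34 * 7.823e+12 = 8.253e-22 J
Step 2: Theta_D = 8.253e-22 / 1.381e-23
Step 3: Theta_D = 59.76 K

59.76


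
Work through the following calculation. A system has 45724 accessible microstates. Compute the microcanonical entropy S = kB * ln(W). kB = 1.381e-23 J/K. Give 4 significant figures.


Step 1: ln(W) = ln(45724) = 10.73
Step 2: S = kB * ln(W) = 1.381e-23 * 10.73
Step 3: S = 1.482e-22 J/K

1.482e-22


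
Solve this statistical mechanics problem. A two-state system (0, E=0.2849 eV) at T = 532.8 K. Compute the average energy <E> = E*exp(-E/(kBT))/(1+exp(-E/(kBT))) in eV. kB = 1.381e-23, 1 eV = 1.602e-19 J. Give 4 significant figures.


Step 1: beta*E = 0.2849*1.602e-19/(1.381e-23*532.8) = 6.203
Step 2: exp(-beta*E) = 0.002023
Step 3: <E> = 0.2849*0.002023/(1+0.002023) = 0.0005753 eV

0.0005753


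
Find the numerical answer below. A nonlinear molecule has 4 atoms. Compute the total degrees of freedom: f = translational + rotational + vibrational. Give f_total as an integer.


Step 1: Translational DOF = 3
Step 2: Rotational DOF (nonlinear) = 3
Step 3: Vibrational DOF = 3*4 - 6 = 6
Step 4: Total = 3 + 3 + 6 = 12

12


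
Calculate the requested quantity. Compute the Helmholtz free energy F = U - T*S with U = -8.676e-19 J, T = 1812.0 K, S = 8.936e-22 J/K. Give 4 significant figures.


Step 1: T*S = 1812.0 * 8.936e-22 = 1.619e-18 J
Step 2: F = U - T*S = -8.676e-19 - 1.619e-18
Step 3: F = -2.487e-18 J

-2.487e-18


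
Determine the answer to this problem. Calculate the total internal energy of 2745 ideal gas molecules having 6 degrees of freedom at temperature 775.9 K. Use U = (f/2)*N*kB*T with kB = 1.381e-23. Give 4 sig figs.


Step 1: f/2 = 6/2 = 3.0
Step 2: N*kB*T = 2745*1.381e-23*775.9 = 2.941e-17
Step 3: U = 3.0 * 2.941e-17 = 8.824e-17 J

8.824e-17


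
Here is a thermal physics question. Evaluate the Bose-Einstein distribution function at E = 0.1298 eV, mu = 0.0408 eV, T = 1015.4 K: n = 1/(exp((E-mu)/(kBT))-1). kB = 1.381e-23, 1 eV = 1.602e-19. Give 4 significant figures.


Step 1: (E - mu) = 0.089 eV
Step 2: x = (E-mu)*eV/(kB*T) = 0.089*1.602e-19/(1.381e-23*1015.4) = 1.017
Step 3: exp(x) = 2.764
Step 4: n = 1/(exp(x)-1) = 0.5668

0.5668


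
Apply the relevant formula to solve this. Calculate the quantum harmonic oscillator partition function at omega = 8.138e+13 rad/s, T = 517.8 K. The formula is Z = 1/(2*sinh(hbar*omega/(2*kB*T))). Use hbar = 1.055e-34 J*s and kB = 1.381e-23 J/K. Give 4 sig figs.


Step 1: Compute x = hbar*omega/(kB*T) = 1.055e-34*8.138e+13/(1.381e-23*517.8) = 1.201
Step 2: x/2 = 0.6003
Step 3: sinh(x/2) = 0.637
Step 4: Z = 1/(2*0.637) = 0.7849

0.7849


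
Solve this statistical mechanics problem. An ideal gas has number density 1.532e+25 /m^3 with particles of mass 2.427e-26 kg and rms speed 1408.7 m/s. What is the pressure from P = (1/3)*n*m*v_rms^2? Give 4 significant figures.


Step 1: v_rms^2 = 1408.7^2 = 1.984e+06
Step 2: n*m = 1.532e+25*2.427e-26 = 0.3718
Step 3: P = (1/3)*0.3718*1.984e+06 = 2.459e+05 Pa

2.459e+05


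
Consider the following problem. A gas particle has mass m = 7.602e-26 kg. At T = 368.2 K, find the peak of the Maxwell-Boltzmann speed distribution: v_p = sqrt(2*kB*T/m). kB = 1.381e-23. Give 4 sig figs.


Step 1: Numerator = 2*kB*T = 2*1.381e-23*368.2 = 1.017e-20
Step 2: Ratio = 1.017e-20 / 7.602e-26 = 1.338e+05
Step 3: v_p = sqrt(1.338e+05) = 365.8 m/s

365.8


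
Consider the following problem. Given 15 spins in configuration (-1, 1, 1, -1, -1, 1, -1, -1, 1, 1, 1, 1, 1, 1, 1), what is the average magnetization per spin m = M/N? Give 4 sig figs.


Step 1: Count up spins (+1): 10, down spins (-1): 5
Step 2: Total magnetization M = 10 - 5 = 5
Step 3: m = M/N = 5/15 = 0.3333

0.3333


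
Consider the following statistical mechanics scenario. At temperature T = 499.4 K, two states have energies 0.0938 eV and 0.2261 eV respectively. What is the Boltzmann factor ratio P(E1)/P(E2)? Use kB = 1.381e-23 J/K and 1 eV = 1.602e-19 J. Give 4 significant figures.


Step 1: Compute energy difference dE = E1 - E2 = 0.0938 - 0.2261 = -0.1323 eV
Step 2: Convert to Joules: dE_J = -0.1323 * 1.602e-19 = -2.119e-20 J
Step 3: Compute exponent = -dE_J / (kB * T) = -(-2.119e-20) / (1.381e-23 * 499.4) = 3.073
Step 4: P(E1)/P(E2) = exp(3.073) = 21.61

21.61


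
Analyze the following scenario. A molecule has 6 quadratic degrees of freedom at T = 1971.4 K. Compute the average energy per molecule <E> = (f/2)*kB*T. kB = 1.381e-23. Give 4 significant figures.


Step 1: f/2 = 6/2 = 3
Step 2: kB*T = 1.381e-23 * 1971.4 = 2.723e-20
Step 3: <E> = 3 * 2.723e-20 = 8.168e-20 J

8.168e-20


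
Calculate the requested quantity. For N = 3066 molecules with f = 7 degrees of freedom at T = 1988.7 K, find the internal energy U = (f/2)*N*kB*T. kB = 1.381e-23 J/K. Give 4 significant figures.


Step 1: f/2 = 7/2 = 3.5
Step 2: N*kB*T = 3066*1.381e-23*1988.7 = 8.42e-17
Step 3: U = 3.5 * 8.42e-17 = 2.947e-16 J

2.947e-16


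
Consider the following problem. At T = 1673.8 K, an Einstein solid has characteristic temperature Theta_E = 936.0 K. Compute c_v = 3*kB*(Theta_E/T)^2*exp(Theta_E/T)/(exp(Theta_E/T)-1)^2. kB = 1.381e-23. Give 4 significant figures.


Step 1: x = Theta_E/T = 936.0/1673.8 = 0.5592
Step 2: x^2 = 0.3127
Step 3: exp(x) = 1.749
Step 4: c_v = 3*1.381e-23*0.3127*1.749/(1.749-1)^2 = 4.037e-23

4.037e-23


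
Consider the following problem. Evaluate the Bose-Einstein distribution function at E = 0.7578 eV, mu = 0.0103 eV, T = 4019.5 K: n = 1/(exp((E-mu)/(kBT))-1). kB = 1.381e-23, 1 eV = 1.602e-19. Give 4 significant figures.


Step 1: (E - mu) = 0.7475 eV
Step 2: x = (E-mu)*eV/(kB*T) = 0.7475*1.602e-19/(1.381e-23*4019.5) = 2.157
Step 3: exp(x) = 8.648
Step 4: n = 1/(exp(x)-1) = 0.1308

0.1308


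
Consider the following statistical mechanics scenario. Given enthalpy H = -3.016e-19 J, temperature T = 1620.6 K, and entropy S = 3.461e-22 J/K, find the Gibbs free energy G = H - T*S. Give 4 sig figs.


Step 1: T*S = 1620.6 * 3.461e-22 = 5.609e-19 J
Step 2: G = H - T*S = -3.016e-19 - 5.609e-19
Step 3: G = -8.625e-19 J

-8.625e-19


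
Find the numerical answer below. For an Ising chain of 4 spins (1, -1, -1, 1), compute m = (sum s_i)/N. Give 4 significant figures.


Step 1: Count up spins (+1): 2, down spins (-1): 2
Step 2: Total magnetization M = 2 - 2 = 0
Step 3: m = M/N = 0/4 = 0

0


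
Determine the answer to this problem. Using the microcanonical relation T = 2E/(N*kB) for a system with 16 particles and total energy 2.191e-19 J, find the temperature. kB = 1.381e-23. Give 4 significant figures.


Step 1: Numerator = 2*E = 2*2.191e-19 = 4.382e-19 J
Step 2: Denominator = N*kB = 16*1.381e-23 = 2.21e-22
Step 3: T = 4.382e-19 / 2.21e-22 = 1983 K

1983


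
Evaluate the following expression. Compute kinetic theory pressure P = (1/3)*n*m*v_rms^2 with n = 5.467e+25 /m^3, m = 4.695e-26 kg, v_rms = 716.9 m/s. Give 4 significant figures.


Step 1: v_rms^2 = 716.9^2 = 5.139e+05
Step 2: n*m = 5.467e+25*4.695e-26 = 2.567
Step 3: P = (1/3)*2.567*5.139e+05 = 4.397e+05 Pa

4.397e+05


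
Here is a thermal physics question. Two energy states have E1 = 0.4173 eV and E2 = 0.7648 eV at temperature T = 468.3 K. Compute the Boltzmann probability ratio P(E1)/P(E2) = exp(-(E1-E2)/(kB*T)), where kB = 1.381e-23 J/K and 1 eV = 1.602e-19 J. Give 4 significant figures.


Step 1: Compute energy difference dE = E1 - E2 = 0.4173 - 0.7648 = -0.3475 eV
Step 2: Convert to Joules: dE_J = -0.3475 * 1.602e-19 = -5.567e-20 J
Step 3: Compute exponent = -dE_J / (kB * T) = -(-5.567e-20) / (1.381e-23 * 468.3) = 8.608
Step 4: P(E1)/P(E2) = exp(8.608) = 5475

5475


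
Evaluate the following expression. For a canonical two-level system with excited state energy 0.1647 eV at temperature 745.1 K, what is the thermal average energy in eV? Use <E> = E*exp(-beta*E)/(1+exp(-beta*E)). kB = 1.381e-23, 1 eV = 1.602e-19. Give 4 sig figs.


Step 1: beta*E = 0.1647*1.602e-19/(1.381e-23*745.1) = 2.564
Step 2: exp(-beta*E) = 0.07698
Step 3: <E> = 0.1647*0.07698/(1+0.07698) = 0.01177 eV

0.01177


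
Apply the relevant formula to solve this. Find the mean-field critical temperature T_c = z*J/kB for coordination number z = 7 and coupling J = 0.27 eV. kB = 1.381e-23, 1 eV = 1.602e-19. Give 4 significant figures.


Step 1: z*J = 7*0.27 = 1.89 eV
Step 2: Convert to Joules: 1.89*1.602e-19 = 3.028e-19 J
Step 3: T_c = 3.028e-19 / 1.381e-23 = 2.192e+04 K

2.192e+04


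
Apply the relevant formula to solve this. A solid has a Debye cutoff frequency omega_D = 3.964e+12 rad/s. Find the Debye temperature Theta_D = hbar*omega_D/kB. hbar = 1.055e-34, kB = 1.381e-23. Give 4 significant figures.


Step 1: hbar*omega_D = 1.055e-34 * 3.964e+12 = 4.182e-22 J
Step 2: Theta_D = 4.182e-22 / 1.381e-23
Step 3: Theta_D = 30.28 K

30.28


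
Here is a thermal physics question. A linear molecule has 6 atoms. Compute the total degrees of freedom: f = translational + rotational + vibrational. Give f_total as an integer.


Step 1: Translational DOF = 3
Step 2: Rotational DOF (linear) = 2
Step 3: Vibrational DOF = 3*6 - 5 = 13
Step 4: Total = 3 + 2 + 13 = 18

18


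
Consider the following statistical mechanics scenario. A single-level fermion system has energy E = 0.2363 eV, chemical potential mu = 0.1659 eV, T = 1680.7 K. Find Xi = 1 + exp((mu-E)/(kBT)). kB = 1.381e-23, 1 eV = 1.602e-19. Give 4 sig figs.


Step 1: (mu - E) = 0.1659 - 0.2363 = -0.0704 eV
Step 2: x = (mu-E)*eV/(kB*T) = -0.0704*1.602e-19/(1.381e-23*1680.7) = -0.4859
Step 3: exp(x) = 0.6151
Step 4: Xi = 1 + 0.6151 = 1.615

1.615


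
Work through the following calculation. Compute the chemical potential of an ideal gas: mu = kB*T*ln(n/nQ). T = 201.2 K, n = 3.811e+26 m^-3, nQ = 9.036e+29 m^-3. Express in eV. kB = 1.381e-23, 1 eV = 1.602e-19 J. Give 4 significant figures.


Step 1: n/nQ = 3.811e+26/9.036e+29 = 0.0004218
Step 2: ln(n/nQ) = -7.771
Step 3: mu = kB*T*ln(n/nQ) = 2.779e-21*-7.771 = -2.159e-20 J
Step 4: Convert to eV: -2.159e-20/1.602e-19 = -0.1348 eV

-0.1348


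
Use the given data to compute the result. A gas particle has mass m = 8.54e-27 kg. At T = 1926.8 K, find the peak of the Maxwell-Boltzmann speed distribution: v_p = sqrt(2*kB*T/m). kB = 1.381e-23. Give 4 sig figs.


Step 1: Numerator = 2*kB*T = 2*1.381e-23*1926.8 = 5.322e-20
Step 2: Ratio = 5.322e-20 / 8.54e-27 = 6.232e+06
Step 3: v_p = sqrt(6.232e+06) = 2496 m/s

2496


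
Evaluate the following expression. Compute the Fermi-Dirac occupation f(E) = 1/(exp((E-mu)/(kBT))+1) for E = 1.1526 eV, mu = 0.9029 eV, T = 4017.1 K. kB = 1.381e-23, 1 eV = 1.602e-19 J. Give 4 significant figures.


Step 1: (E - mu) = 1.1526 - 0.9029 = 0.2497 eV
Step 2: Convert: (E-mu)*eV = 4e-20 J
Step 3: x = (E-mu)*eV/(kB*T) = 0.7211
Step 4: f = 1/(exp(0.7211)+1) = 0.3272

0.3272


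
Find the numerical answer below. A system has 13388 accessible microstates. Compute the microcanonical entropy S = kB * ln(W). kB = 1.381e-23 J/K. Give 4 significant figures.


Step 1: ln(W) = ln(13388) = 9.502
Step 2: S = kB * ln(W) = 1.381e-23 * 9.502
Step 3: S = 1.312e-22 J/K

1.312e-22


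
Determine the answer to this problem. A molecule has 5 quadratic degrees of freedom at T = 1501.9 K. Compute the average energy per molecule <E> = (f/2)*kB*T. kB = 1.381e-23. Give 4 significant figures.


Step 1: f/2 = 5/2 = 2.5
Step 2: kB*T = 1.381e-23 * 1501.9 = 2.074e-20
Step 3: <E> = 2.5 * 2.074e-20 = 5.185e-20 J

5.185e-20


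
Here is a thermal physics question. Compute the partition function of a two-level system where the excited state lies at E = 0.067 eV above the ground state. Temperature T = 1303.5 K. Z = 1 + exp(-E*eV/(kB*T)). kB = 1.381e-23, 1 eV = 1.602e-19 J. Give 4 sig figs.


Step 1: Compute beta*E = E*eV/(kB*T) = 0.067*1.602e-19/(1.381e-23*1303.5) = 0.5963
Step 2: exp(-beta*E) = exp(-0.5963) = 0.5509
Step 3: Z = 1 + 0.5509 = 1.551

1.551


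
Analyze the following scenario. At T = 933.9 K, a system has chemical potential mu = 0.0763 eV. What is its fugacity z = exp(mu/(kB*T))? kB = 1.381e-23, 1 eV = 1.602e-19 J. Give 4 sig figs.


Step 1: Convert mu to Joules: 0.0763*1.602e-19 = 1.222e-20 J
Step 2: kB*T = 1.381e-23*933.9 = 1.29e-20 J
Step 3: mu/(kB*T) = 0.9477
Step 4: z = exp(0.9477) = 2.58

2.58


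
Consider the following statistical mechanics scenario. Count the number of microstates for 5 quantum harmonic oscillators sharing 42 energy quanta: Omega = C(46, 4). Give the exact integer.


Step 1: Use binomial coefficient C(46, 4)
Step 2: Numerator = 46! / 42!
Step 3: Denominator = 4!
Step 4: Omega = 163185

163185


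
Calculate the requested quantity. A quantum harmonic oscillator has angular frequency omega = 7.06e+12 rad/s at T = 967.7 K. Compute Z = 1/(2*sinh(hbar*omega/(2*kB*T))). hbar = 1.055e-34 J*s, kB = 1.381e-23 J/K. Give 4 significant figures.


Step 1: Compute x = hbar*omega/(kB*T) = 1.055e-34*7.06e+12/(1.381e-23*967.7) = 0.05573
Step 2: x/2 = 0.02787
Step 3: sinh(x/2) = 0.02787
Step 4: Z = 1/(2*0.02787) = 17.94

17.94


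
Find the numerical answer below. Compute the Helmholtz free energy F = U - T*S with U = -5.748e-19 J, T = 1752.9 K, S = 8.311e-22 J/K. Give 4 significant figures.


Step 1: T*S = 1752.9 * 8.311e-22 = 1.457e-18 J
Step 2: F = U - T*S = -5.748e-19 - 1.457e-18
Step 3: F = -2.032e-18 J

-2.032e-18


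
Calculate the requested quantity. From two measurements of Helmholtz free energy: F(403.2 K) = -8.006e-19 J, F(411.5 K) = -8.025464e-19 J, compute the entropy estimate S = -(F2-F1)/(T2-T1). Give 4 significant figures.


Step 1: dF = F2 - F1 = -8.025464e-19 - (-8.006e-19) = -1.9464e-21 J
Step 2: dT = T2 - T1 = 411.5 - 403.2 = 8.3 K
Step 3: S = -dF/dT = -(-1.9464e-21)/8.3 = 2.345e-22 J/K

2.345e-22


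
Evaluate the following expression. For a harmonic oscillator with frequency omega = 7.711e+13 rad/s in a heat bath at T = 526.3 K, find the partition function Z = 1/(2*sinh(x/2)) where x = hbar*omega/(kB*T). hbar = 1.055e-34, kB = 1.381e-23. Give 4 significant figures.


Step 1: Compute x = hbar*omega/(kB*T) = 1.055e-34*7.711e+13/(1.381e-23*526.3) = 1.119
Step 2: x/2 = 0.5596
Step 3: sinh(x/2) = 0.5893
Step 4: Z = 1/(2*0.5893) = 0.8485

0.8485


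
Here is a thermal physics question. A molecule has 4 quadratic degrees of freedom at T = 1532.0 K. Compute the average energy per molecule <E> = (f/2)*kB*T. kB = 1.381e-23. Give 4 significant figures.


Step 1: f/2 = 4/2 = 2
Step 2: kB*T = 1.381e-23 * 1532.0 = 2.116e-20
Step 3: <E> = 2 * 2.116e-20 = 4.231e-20 J

4.231e-20


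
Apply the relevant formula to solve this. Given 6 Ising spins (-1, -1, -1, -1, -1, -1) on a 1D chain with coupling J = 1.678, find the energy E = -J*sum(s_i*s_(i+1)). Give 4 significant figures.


Step 1: Nearest-neighbor products: 1, 1, 1, 1, 1
Step 2: Sum of products = 5
Step 3: E = -1.678 * 5 = -8.39

-8.39


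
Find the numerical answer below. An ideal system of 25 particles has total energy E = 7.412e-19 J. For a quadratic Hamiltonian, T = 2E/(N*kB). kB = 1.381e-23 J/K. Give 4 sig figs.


Step 1: Numerator = 2*E = 2*7.412e-19 = 1.482e-18 J
Step 2: Denominator = N*kB = 25*1.381e-23 = 3.452e-22
Step 3: T = 1.482e-18 / 3.452e-22 = 4294 K

4294


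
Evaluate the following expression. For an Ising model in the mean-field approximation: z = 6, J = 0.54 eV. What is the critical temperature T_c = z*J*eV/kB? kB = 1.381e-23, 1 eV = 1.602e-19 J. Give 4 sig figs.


Step 1: z*J = 6*0.54 = 3.24 eV
Step 2: Convert to Joules: 3.24*1.602e-19 = 5.19e-19 J
Step 3: T_c = 5.19e-19 / 1.381e-23 = 3.758e+04 K

3.758e+04


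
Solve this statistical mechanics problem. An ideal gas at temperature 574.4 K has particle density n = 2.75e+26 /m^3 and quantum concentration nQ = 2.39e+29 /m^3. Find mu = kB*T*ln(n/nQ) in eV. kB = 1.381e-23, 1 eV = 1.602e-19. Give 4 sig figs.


Step 1: n/nQ = 2.75e+26/2.39e+29 = 0.001151
Step 2: ln(n/nQ) = -6.767
Step 3: mu = kB*T*ln(n/nQ) = 7.932e-21*-6.767 = -5.368e-20 J
Step 4: Convert to eV: -5.368e-20/1.602e-19 = -0.3351 eV

-0.3351


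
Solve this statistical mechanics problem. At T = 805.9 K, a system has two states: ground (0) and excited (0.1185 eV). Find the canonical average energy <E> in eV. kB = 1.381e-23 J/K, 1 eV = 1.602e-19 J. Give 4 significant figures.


Step 1: beta*E = 0.1185*1.602e-19/(1.381e-23*805.9) = 1.706
Step 2: exp(-beta*E) = 0.1816
Step 3: <E> = 0.1185*0.1816/(1+0.1816) = 0.01822 eV

0.01822


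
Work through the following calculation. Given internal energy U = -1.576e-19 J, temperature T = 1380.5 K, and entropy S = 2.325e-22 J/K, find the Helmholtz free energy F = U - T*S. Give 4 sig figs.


Step 1: T*S = 1380.5 * 2.325e-22 = 3.21e-19 J
Step 2: F = U - T*S = -1.576e-19 - 3.21e-19
Step 3: F = -4.786e-19 J

-4.786e-19


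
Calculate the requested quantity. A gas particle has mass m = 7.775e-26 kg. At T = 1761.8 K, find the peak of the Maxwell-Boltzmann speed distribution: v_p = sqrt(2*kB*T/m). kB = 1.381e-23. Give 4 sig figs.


Step 1: Numerator = 2*kB*T = 2*1.381e-23*1761.8 = 4.866e-20
Step 2: Ratio = 4.866e-20 / 7.775e-26 = 6.259e+05
Step 3: v_p = sqrt(6.259e+05) = 791.1 m/s

791.1


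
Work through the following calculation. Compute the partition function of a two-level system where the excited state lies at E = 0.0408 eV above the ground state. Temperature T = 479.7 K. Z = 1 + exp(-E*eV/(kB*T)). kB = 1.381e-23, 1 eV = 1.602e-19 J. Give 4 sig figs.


Step 1: Compute beta*E = E*eV/(kB*T) = 0.0408*1.602e-19/(1.381e-23*479.7) = 0.9866
Step 2: exp(-beta*E) = exp(-0.9866) = 0.3728
Step 3: Z = 1 + 0.3728 = 1.373

1.373


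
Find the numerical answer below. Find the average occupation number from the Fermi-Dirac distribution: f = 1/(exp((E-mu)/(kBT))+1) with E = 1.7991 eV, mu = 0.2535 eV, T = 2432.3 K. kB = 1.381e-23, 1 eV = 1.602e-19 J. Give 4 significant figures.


Step 1: (E - mu) = 1.7991 - 0.2535 = 1.546 eV
Step 2: Convert: (E-mu)*eV = 2.476e-19 J
Step 3: x = (E-mu)*eV/(kB*T) = 7.371
Step 4: f = 1/(exp(7.371)+1) = 0.0006286

0.0006286


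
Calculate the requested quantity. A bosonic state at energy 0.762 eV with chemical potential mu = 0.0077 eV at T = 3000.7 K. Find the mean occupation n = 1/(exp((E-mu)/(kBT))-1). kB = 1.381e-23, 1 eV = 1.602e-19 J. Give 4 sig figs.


Step 1: (E - mu) = 0.7543 eV
Step 2: x = (E-mu)*eV/(kB*T) = 0.7543*1.602e-19/(1.381e-23*3000.7) = 2.916
Step 3: exp(x) = 18.47
Step 4: n = 1/(exp(x)-1) = 0.05725

0.05725


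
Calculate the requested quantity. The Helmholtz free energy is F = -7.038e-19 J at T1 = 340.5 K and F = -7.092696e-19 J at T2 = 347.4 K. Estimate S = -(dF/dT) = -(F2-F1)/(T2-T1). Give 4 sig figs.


Step 1: dF = F2 - F1 = -7.092696e-19 - (-7.038e-19) = -5.4696e-21 J
Step 2: dT = T2 - T1 = 347.4 - 340.5 = 6.9 K
Step 3: S = -dF/dT = -(-5.4696e-21)/6.9 = 7.927e-22 J/K

7.927e-22


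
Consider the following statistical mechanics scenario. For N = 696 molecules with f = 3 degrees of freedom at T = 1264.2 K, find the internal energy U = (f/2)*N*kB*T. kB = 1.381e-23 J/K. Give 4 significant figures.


Step 1: f/2 = 3/2 = 1.5
Step 2: N*kB*T = 696*1.381e-23*1264.2 = 1.215e-17
Step 3: U = 1.5 * 1.215e-17 = 1.823e-17 J

1.823e-17


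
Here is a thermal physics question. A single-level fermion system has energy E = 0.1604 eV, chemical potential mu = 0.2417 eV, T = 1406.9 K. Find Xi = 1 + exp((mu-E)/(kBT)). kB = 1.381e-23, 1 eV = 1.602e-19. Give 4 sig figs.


Step 1: (mu - E) = 0.2417 - 0.1604 = 0.0813 eV
Step 2: x = (mu-E)*eV/(kB*T) = 0.0813*1.602e-19/(1.381e-23*1406.9) = 0.6703
Step 3: exp(x) = 1.955
Step 4: Xi = 1 + 1.955 = 2.955

2.955


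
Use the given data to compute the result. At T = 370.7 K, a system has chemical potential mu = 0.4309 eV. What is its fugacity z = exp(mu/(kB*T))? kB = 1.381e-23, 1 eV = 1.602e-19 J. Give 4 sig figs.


Step 1: Convert mu to Joules: 0.4309*1.602e-19 = 6.903e-20 J
Step 2: kB*T = 1.381e-23*370.7 = 5.119e-21 J
Step 3: mu/(kB*T) = 13.48
Step 4: z = exp(13.48) = 7.179e+05

7.179e+05


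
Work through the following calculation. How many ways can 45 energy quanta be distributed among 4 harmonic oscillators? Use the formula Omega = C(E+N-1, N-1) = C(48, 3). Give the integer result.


Step 1: Use binomial coefficient C(48, 3)
Step 2: Numerator = 48! / 45!
Step 3: Denominator = 3!
Step 4: Omega = 17296

17296


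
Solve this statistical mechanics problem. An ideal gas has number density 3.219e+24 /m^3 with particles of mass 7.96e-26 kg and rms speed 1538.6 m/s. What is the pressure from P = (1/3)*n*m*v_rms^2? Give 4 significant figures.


Step 1: v_rms^2 = 1538.6^2 = 2.367e+06
Step 2: n*m = 3.219e+24*7.96e-26 = 0.2562
Step 3: P = (1/3)*0.2562*2.367e+06 = 2.022e+05 Pa

2.022e+05


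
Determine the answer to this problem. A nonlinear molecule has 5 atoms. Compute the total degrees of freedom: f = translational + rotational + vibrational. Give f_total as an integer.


Step 1: Translational DOF = 3
Step 2: Rotational DOF (nonlinear) = 3
Step 3: Vibrational DOF = 3*5 - 6 = 9
Step 4: Total = 3 + 3 + 9 = 15

15


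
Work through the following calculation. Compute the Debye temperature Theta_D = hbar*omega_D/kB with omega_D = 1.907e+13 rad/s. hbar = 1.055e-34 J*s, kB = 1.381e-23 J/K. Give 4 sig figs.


Step 1: hbar*omega_D = 1.055e-34 * 1.907e+13 = 2.012e-21 J
Step 2: Theta_D = 2.012e-21 / 1.381e-23
Step 3: Theta_D = 145.7 K

145.7


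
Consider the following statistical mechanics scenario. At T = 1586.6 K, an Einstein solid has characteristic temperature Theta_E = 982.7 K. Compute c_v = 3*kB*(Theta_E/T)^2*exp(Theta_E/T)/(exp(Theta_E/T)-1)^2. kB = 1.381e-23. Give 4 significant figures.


Step 1: x = Theta_E/T = 982.7/1586.6 = 0.6194
Step 2: x^2 = 0.3836
Step 3: exp(x) = 1.858
Step 4: c_v = 3*1.381e-23*0.3836*1.858/(1.858-1)^2 = 4.013e-23

4.013e-23


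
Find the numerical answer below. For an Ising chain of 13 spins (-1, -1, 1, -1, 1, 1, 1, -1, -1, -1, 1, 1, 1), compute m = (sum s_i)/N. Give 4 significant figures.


Step 1: Count up spins (+1): 7, down spins (-1): 6
Step 2: Total magnetization M = 7 - 6 = 1
Step 3: m = M/N = 1/13 = 0.07692

0.07692


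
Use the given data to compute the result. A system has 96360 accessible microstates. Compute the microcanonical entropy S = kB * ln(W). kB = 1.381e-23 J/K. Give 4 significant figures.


Step 1: ln(W) = ln(96360) = 11.48
Step 2: S = kB * ln(W) = 1.381e-23 * 11.48
Step 3: S = 1.585e-22 J/K

1.585e-22


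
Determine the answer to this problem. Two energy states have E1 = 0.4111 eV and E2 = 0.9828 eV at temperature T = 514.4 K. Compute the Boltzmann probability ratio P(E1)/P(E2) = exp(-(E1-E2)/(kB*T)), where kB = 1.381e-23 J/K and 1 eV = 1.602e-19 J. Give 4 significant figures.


Step 1: Compute energy difference dE = E1 - E2 = 0.4111 - 0.9828 = -0.5717 eV
Step 2: Convert to Joules: dE_J = -0.5717 * 1.602e-19 = -9.159e-20 J
Step 3: Compute exponent = -dE_J / (kB * T) = -(-9.159e-20) / (1.381e-23 * 514.4) = 12.89
Step 4: P(E1)/P(E2) = exp(12.89) = 3.973e+05

3.973e+05


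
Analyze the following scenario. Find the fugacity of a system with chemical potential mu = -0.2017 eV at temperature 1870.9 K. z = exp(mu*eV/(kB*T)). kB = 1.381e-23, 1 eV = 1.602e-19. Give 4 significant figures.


Step 1: Convert mu to Joules: -0.2017*1.602e-19 = -3.231e-20 J
Step 2: kB*T = 1.381e-23*1870.9 = 2.584e-20 J
Step 3: mu/(kB*T) = -1.251
Step 4: z = exp(-1.251) = 0.2863

0.2863


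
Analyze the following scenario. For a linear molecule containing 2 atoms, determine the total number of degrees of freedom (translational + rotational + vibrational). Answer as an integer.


Step 1: Translational DOF = 3
Step 2: Rotational DOF (linear) = 2
Step 3: Vibrational DOF = 3*2 - 5 = 1
Step 4: Total = 3 + 2 + 1 = 6

6


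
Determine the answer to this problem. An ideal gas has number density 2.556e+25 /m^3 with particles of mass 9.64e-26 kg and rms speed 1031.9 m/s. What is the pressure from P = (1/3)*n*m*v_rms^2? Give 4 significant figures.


Step 1: v_rms^2 = 1031.9^2 = 1.065e+06
Step 2: n*m = 2.556e+25*9.64e-26 = 2.464
Step 3: P = (1/3)*2.464*1.065e+06 = 8.746e+05 Pa

8.746e+05


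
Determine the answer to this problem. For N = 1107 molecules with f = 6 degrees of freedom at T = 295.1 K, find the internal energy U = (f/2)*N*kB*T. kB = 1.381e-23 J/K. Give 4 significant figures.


Step 1: f/2 = 6/2 = 3.0
Step 2: N*kB*T = 1107*1.381e-23*295.1 = 4.511e-18
Step 3: U = 3.0 * 4.511e-18 = 1.353e-17 J

1.353e-17


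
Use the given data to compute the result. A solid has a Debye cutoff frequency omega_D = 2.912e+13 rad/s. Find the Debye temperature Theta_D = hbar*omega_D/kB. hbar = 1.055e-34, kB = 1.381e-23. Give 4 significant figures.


Step 1: hbar*omega_D = 1.055e-34 * 2.912e+13 = 3.072e-21 J
Step 2: Theta_D = 3.072e-21 / 1.381e-23
Step 3: Theta_D = 222.5 K

222.5


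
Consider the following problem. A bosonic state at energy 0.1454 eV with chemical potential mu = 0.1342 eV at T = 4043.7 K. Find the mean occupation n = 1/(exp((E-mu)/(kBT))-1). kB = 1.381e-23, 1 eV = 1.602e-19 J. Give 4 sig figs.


Step 1: (E - mu) = 0.0112 eV
Step 2: x = (E-mu)*eV/(kB*T) = 0.0112*1.602e-19/(1.381e-23*4043.7) = 0.03213
Step 3: exp(x) = 1.033
Step 4: n = 1/(exp(x)-1) = 30.63

30.63


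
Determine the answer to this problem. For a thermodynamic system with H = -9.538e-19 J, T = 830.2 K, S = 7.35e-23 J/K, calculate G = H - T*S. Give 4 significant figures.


Step 1: T*S = 830.2 * 7.35e-23 = 6.102e-20 J
Step 2: G = H - T*S = -9.538e-19 - 6.102e-20
Step 3: G = -1.015e-18 J

-1.015e-18


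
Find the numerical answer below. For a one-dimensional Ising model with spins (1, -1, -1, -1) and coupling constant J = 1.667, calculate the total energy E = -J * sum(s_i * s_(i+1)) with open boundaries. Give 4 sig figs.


Step 1: Nearest-neighbor products: -1, 1, 1
Step 2: Sum of products = 1
Step 3: E = -1.667 * 1 = -1.667

-1.667


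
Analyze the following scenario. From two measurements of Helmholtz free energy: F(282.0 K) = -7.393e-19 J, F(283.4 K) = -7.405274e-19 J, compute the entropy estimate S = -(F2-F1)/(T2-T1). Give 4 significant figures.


Step 1: dF = F2 - F1 = -7.405274e-19 - (-7.393e-19) = -1.2274e-21 J
Step 2: dT = T2 - T1 = 283.4 - 282.0 = 1.4 K
Step 3: S = -dF/dT = -(-1.2274e-21)/1.4 = 8.767e-22 J/K

8.767e-22


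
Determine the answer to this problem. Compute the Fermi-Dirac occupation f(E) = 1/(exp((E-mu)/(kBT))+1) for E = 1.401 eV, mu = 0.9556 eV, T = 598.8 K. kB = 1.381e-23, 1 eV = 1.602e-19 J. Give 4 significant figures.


Step 1: (E - mu) = 1.401 - 0.9556 = 0.4454 eV
Step 2: Convert: (E-mu)*eV = 7.135e-20 J
Step 3: x = (E-mu)*eV/(kB*T) = 8.629
Step 4: f = 1/(exp(8.629)+1) = 0.0001789

0.0001789


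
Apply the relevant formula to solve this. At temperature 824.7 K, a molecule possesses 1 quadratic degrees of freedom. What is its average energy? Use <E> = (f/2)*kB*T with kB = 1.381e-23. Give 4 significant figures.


Step 1: f/2 = 1/2 = 0.5
Step 2: kB*T = 1.381e-23 * 824.7 = 1.139e-20
Step 3: <E> = 0.5 * 1.139e-20 = 5.695e-21 J

5.695e-21


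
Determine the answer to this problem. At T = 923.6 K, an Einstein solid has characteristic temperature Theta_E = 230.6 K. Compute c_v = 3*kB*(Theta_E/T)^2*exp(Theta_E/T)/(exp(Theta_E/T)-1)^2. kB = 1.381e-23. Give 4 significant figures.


Step 1: x = Theta_E/T = 230.6/923.6 = 0.2497
Step 2: x^2 = 0.06234
Step 3: exp(x) = 1.284
Step 4: c_v = 3*1.381e-23*0.06234*1.284/(1.284-1)^2 = 4.122e-23

4.122e-23
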